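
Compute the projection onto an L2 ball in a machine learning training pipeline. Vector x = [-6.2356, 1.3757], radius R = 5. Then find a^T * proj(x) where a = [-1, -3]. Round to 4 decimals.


Step 1: Compute ||x|| (intermediates to 6 decimals).
||x|| = sqrt((-6.2356)^2 + 1.3757^2) = 6.385551
Step 2: Project.
Since ||x|| > R, scale = R/||x|| = 5/6.385551 = 0.783018, proj(x) = scale * x
proj(x) = [-4.882587, 1.077198]
Step 3: Dot product.
a^T * proj(x) = -1*(-4.882587) - 3*1.077198 = 1.651


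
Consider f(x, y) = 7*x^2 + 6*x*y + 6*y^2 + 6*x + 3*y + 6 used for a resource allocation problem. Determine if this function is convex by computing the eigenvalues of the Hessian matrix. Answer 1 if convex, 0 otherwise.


The Hessian of f(x,y) = 7*x^2 + 6*x*y + 6*y^2 + 6*x + 3*y + 6 is:
H = [[14, 6], [6, 12]]
Trace = 14 + 12 = 26
Determinant = 14*12 - (6)^2 = 132
Discriminant = (26)^2 - 4*132 = 148.0
Eigenvalues: lambda_1 = 6.9172, lambda_2 = 19.0828
The function is convex.

1


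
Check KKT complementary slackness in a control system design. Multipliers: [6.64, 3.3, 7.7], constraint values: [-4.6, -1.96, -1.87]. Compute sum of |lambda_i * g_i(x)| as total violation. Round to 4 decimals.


KKT complementary slackness check:
lambda_1 * g_1 = 6.64 * -4.6 = -30.544
lambda_2 * g_2 = 3.3 * -1.96 = -6.468
lambda_3 * g_3 = 7.7 * -1.87 = -14.399
Total violation = 30.544 + 6.468 + 14.399 = 51.411


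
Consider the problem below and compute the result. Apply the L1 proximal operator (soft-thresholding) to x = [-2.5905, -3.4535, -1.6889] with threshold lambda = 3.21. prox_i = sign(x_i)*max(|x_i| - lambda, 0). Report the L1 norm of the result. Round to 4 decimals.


Soft-thresholding with lambda = 3.21:
prox(-2.5905) = sign(-2.5905)*max(|-2.5905| - 3.21, 0) = 0.0
prox(-3.4535) = sign(-3.4535)*max(|-3.4535| - 3.21, 0) = -0.2435
prox(-1.6889) = sign(-1.6889)*max(|-1.6889| - 3.21, 0) = 0.0
prox(x) = [0.0, -0.2435, 0.0]
||prox(x)||_1 = 0.0 + 0.2435 + 0.0 = 0.2435


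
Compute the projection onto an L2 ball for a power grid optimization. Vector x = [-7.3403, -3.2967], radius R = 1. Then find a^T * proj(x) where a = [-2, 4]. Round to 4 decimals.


Step 1: Compute ||x|| (intermediates to 6 decimals).
||x|| = sqrt((-7.3403)^2 + (-3.2967)^2) = 8.046629
Step 2: Project.
Since ||x|| > R, scale = R/||x|| = 1/8.046629 = 0.124276, proj(x) = scale * x
proj(x) = [-0.912223, -0.409701]
Step 3: Dot product.
a^T * proj(x) = -2*(-0.912223) + 4*(-0.409701) = 0.1856


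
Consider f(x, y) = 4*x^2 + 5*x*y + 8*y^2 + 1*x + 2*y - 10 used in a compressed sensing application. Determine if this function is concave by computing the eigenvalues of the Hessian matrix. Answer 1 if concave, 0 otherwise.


The Hessian of f(x,y) = 4*x^2 + 5*x*y + 8*y^2 + 1*x + 2*y - 10 is:
H = [[8, 5], [5, 16]]
Trace = 8 + 16 = 24
Determinant = 8*16 - (5)^2 = 103
Discriminant = (24)^2 - 4*103 = 164.0
Eigenvalues: lambda_1 = 5.5969, lambda_2 = 18.4031
The function is not concave.

0


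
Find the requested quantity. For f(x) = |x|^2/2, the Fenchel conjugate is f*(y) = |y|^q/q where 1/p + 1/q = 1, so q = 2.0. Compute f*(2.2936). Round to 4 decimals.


The conjugate exponent q satisfies 1/p + 1/q = 1.
p = 2, so q = 2/(2 - 1) = 2.0
|y|^q = 2.2936^2.0 = 5.2606
f*(2.2936) = 5.2606 / 2.0 = 2.6303


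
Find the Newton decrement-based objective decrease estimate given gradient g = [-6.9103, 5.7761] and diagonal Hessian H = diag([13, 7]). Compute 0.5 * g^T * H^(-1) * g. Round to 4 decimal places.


Step 1: H is diagonal, so H^(-1) * g = [-0.5316, 0.8252].
Step 2: g^T H^(-1) g = sum_i g_i^2 / H_ii
  = (-6.9103)^2/13 + (5.7761)^2/7
  = 3.6732 + 4.7662 = 8.4394
Step 3: Objective decrease = 0.5 * g^T H^(-1) g = 4.2197


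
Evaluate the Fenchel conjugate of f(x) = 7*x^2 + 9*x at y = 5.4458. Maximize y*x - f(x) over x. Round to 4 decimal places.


f*(y) = sup_x {y*x - a*x^2 - b*x} = sup_x {(y-b)*x - a*x^2}
FOC: (y - b) - 2a*x = 0 => x* = (y - b)/(2a)
x* = (5.4458 - 9)/(2*7) = -0.2539
f*(5.4458) = (y-b)^2/(4a) = (5.4458 - 9)^2/(4*7)
= 12.6323/28 = 0.4512


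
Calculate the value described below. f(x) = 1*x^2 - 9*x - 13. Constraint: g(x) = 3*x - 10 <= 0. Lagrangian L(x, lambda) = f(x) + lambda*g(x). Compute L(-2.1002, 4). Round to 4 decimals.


Step 1: Evaluate f(x).
f(-2.1002) = 1*(-2.1002)^2 - 9*(-2.1002) - 13 = 10.3126
Step 2: Evaluate g(x).
g(-2.1002) = 3*-2.1002 - 10 = -16.3006
Step 3: Compute Lagrangian.
L = 10.3126 + 4*-16.3006 = -54.8898


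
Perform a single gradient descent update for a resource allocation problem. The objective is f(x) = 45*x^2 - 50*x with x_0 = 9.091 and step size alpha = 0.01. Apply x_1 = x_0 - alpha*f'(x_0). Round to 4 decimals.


We compute the gradient at x_0 and apply the update.
f'(x) = 90*x - 50
f'(9.091) = 90*9.091 - 50 = 768.19
x_1 = 9.091 - 0.01*768.19 = 1.4091


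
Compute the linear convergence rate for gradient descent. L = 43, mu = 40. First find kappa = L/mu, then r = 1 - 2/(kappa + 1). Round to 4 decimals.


Step 1: Compute the condition number.
kappa = L/mu = 43/40 = 1.075
Step 2: Compute the convergence rate.
r = 1 - 2/(kappa + 1) = 1 - 2*mu/(L + mu) = (L - mu)/(L + mu) = 3/83 = 0.0361


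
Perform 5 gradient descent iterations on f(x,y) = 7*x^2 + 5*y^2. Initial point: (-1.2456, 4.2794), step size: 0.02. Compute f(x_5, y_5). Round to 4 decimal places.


Gradient descent on f(x,y) = 7*x^2 + 5*y^2.
Starting point: (-1.2456, 4.2794), alpha = 0.02
Step 1: grad_x = 2*7*-1.2456 = -17.4384, grad_y = 2*5*4.2794 = 42.794
  x_1 = -1.2456 - 0.02*-17.4384 = -0.8968
  y_1 = 4.2794 - 0.02*42.794 = 3.4235
Step 2: grad_x = 2*7*-0.8968 = -12.5556, grad_y = 2*5*3.4235 = 34.2352
  x_2 = -0.8968 - 0.02*-12.5556 = -0.6457
  y_2 = 3.4235 - 0.02*34.2352 = 2.7388
Step 3: grad_x = 2*7*-0.6457 = -9.0401, grad_y = 2*5*2.7388 = 27.3882
  x_3 = -0.6457 - 0.02*-9.0401 = -0.4649
  y_3 = 2.7388 - 0.02*27.3882 = 2.1911
Step 4: grad_x = 2*7*-0.4649 = -6.5088, grad_y = 2*5*2.1911 = 21.9105
  x_4 = -0.4649 - 0.02*-6.5088 = -0.3347
  y_4 = 2.1911 - 0.02*21.9105 = 1.7528
Step 5: grad_x = 2*7*-0.3347 = -4.6864, grad_y = 2*5*1.7528 = 17.5284
  x_5 = -0.3347 - 0.02*-4.6864 = -0.241
  y_5 = 1.7528 - 0.02*17.5284 = 1.4023
f(-0.241, 1.4023) = 7*(-0.241)^2 + 5*1.4023^2 = 10.2385


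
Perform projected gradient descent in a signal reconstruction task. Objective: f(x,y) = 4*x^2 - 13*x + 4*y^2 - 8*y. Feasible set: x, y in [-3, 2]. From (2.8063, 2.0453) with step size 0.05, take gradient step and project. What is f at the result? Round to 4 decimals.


Step 1: Compute gradient at (2.8063, 2.0453).
grad_x = 2*4*2.8063 - 13 = 9.4504
grad_y = 2*4*2.0453 - 8 = 8.3624
Step 2: Gradient step.
x_raw = 2.8063 - 0.05*9.4504 = 2.3338
y_raw = 2.0453 - 0.05*8.3624 = 1.6272
Step 3: Project onto [-3, 2].
x_proj = clip(2.3338) = 2.0
y_proj = clip(1.6272) = 1.6272
Step 4: Evaluate f.
f(2.0, 1.6272) = -12.4266


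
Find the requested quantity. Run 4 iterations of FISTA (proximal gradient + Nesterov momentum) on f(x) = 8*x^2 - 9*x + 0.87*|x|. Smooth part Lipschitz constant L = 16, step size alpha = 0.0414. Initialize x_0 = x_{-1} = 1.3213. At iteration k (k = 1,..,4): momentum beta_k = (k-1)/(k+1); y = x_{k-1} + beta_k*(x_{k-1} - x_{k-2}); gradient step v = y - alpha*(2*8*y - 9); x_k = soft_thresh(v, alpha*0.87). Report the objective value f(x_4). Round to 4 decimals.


FISTA on f(x) = 8*x^2 - 9*x + 0.87*|x|
L = 16, alpha = 0.0414
Iteration 1: beta = 0.0, y = 1.3213 + 0.0*(1.3213 - 1.3213) = 1.3213
  grad(y) = 12.1408, v = y - alpha*grad = 0.8187
  prox(v) = soft_thresh(0.8187, 0.036) = 0.7827
Iteration 2: beta = 0.3333, y = 0.7827 + 0.3333*(0.7827 - 1.3213) = 0.6031
  grad(y) = 0.6497, v = y - alpha*grad = 0.5762
  prox(v) = soft_thresh(0.5762, 0.036) = 0.5402
Iteration 3: beta = 0.5, y = 0.5402 + 0.5*(0.5402 - 0.7827) = 0.419
  grad(y) = -2.2967, v = y - alpha*grad = 0.514
  prox(v) = soft_thresh(0.514, 0.036) = 0.478
Iteration 4: beta = 0.6, y = 0.478 + 0.6*(0.478 - 0.5402) = 0.4407
  grad(y) = -1.9485, v = y - alpha*grad = 0.5214
  prox(v) = soft_thresh(0.5214, 0.036) = 0.4854
f(x_4) = 8*0.4854^2 - 9*0.4854 + 0.87*|0.4854| = -2.0614


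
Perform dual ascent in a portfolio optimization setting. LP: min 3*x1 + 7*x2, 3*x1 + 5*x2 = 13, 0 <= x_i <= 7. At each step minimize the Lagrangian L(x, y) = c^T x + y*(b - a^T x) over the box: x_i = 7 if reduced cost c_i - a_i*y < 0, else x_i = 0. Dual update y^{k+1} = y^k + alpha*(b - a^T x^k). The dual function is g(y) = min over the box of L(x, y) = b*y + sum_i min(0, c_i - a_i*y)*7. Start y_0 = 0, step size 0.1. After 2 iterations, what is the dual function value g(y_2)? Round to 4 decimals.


Dual ascent for LP: min 3*x1 + 7*x2, 3*x1 + 5*x2 = 13, 0 <= x_i <= 7
Step 1: y^k = 0.0, reduced costs: (3.0, 7.0)
  x^k = (0.0, 0.0), subgradient = b - a^T x = 13.0
  y^{k+1} = 0.0 + 0.1*13.0 = 1.3
Step 2: y^k = 1.3, reduced costs: (-0.9, 0.5)
  x^k = (7.0, 0.0), subgradient = b - a^T x = -8.0
  y^{k+1} = 1.3 + 0.1*-8.0 = 0.5
Dual objective at y_2 = 0.5: reduced costs (1.5, 4.5), box minimizer x = (0.0, 0.0)
g(y_2) = b*y + (c1 - a1*y)*x1 + (c2 - a2*y)*x2 = 13*0.5 + 1.5*0.0 + 4.5*0.0 = 6.5 + 0.0 + 0.0 = 6.5


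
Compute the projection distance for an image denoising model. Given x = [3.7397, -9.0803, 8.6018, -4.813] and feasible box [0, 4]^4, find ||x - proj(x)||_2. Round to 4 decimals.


Project each component onto [0, 4].
clip(3.7397) = 3.7397, clip(-9.0803) = 0.0, clip(8.6018) = 4.0, clip(-4.813) = 0.0
Projection = [3.7397, 0.0, 4.0, 0.0]
Squared diffs: [0.0, 82.4518, 21.1766, 23.165]
Distance = sqrt(126.7934) = 11.2603


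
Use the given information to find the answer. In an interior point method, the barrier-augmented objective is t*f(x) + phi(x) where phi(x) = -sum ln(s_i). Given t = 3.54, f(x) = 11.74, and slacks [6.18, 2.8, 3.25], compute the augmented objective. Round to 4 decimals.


Step 1: Compute log-barrier.
ln values: [1.8213, 1.0296, 1.1787]
phi = -(1.8213 + 1.0296 + 1.1787) = -4.0296
Step 2: Compute augmented objective.
t*f(x) = 3.54*11.74 = 41.5596
Total = 41.5596 - 4.0296 = 37.53


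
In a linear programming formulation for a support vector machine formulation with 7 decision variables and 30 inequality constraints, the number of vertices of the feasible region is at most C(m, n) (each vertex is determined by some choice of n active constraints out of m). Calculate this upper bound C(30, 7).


Each vertex corresponds to some choice of n active constraints out of m, so the number of vertices is at most C(m, n) = m! / (n!(m-n)!).
m = 30, n = 7
Numerator: 30 * 29 * 28 * 27 * 26 * 25 * 24
Denominator: 7! = 5040
C(30, 7) = 2035800


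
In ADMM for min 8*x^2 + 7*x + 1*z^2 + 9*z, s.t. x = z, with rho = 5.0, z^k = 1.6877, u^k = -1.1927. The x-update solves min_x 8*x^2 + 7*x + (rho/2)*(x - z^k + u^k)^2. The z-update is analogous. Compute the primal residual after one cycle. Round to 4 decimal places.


ADMM iteration with rho = 5.0, z^k = 1.6877, u^k = -1.1927
Step 1: x-update.
Minimize 8*x^2 + 7*x + (5.0/2)*(x - 1.6877 - 1.1927)^2
FOC: (2*8 + 5.0)*x = -7 + 5.0*(1.6877 + 1.1927)
x^{k+1} = 0.3525
Step 2: z-update.
Minimize 1*z^2 + 9*z + (5.0/2)*(0.3525 - z - 1.1927)^2
FOC: (2*1 + 5.0)*z = -9 + 5.0*(0.3525 - 1.1927)
z^{k+1} = -1.8859
Step 3: u-update.
u^{k+1} = -1.1927 + 0.3525 + 1.8859 = 1.0457
Step 4: Primal residual = |0.3525 + 1.8859| = 2.2384


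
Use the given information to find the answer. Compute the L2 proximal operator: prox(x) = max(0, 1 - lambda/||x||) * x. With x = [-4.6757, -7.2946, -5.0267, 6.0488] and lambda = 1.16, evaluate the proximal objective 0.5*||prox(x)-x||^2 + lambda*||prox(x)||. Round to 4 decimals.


Step 1: Compute ||x||.
||x|| = 11.7017
Step 2: Compute scaling factor.
scale = max(0, 1 - 1.16/11.7017) = 0.9009
Step 3: prox(x) = [-4.2122, -6.5715, -4.5284, 5.4492]
||prox(x)|| = 10.5417
Step 4: Proximal objective.
0.5*||prox-x||^2 = 0.6728
lambda*||prox|| = 12.2284
Total = 12.9011


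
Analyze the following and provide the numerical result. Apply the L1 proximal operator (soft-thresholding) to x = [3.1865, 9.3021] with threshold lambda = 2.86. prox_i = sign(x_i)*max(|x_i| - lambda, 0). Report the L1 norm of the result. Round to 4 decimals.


Soft-thresholding with lambda = 2.86:
prox(3.1865) = sign(3.1865)*max(|3.1865| - 2.86, 0) = 0.3265
prox(9.3021) = sign(9.3021)*max(|9.3021| - 2.86, 0) = 6.4421
prox(x) = [0.3265, 6.4421]
||prox(x)||_1 = 0.3265 + 6.4421 = 6.7686


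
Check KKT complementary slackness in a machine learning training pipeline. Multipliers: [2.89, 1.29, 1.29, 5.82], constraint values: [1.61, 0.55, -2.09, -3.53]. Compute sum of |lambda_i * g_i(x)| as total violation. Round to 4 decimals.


KKT complementary slackness check:
lambda_1 * g_1 = 2.89 * 1.61 = 4.6529
lambda_2 * g_2 = 1.29 * 0.55 = 0.7095
lambda_3 * g_3 = 1.29 * -2.09 = -2.6961
lambda_4 * g_4 = 5.82 * -3.53 = -20.5446
Total violation = 4.6529 + 0.7095 + 2.6961 + 20.5446 = 28.6031


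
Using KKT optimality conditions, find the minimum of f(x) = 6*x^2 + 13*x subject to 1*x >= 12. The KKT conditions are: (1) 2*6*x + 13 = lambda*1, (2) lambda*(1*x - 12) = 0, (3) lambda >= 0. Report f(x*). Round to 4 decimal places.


Step 1: Try lambda = 0 (constraint inactive).
x_unc = -13/(2*6) = -1.0833
Check: 1*-1.0833 = -1.0833 < 12 -- violated!
Step 2: Constraint must be active: 1*x = 12
x* = 12/1 = 12.0
lambda = (2*6*12.0 + 13)/1 = 157.0
Step 3: Compute optimal value.
f(x*) = 6*12.0^2 + 13*12.0 = 1020.0


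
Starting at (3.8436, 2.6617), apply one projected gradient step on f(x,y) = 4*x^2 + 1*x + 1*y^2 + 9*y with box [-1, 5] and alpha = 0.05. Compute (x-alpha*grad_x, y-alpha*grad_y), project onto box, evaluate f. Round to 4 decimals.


Step 1: Compute gradient at (3.8436, 2.6617).
grad_x = 2*4*3.8436 + 1 = 31.7488
grad_y = 2*1*2.6617 + 9 = 14.3234
Step 2: Gradient step.
x_raw = 3.8436 - 0.05*31.7488 = 2.2562
y_raw = 2.6617 - 0.05*14.3234 = 1.9455
Step 3: Project onto [-1, 5].
x_proj = clip(2.2562) = 2.2562
y_proj = clip(1.9455) = 1.9455
Step 4: Evaluate f.
f(2.2562, 1.9455) = 43.912


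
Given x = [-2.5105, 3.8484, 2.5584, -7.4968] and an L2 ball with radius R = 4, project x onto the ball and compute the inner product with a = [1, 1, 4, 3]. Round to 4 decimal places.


Step 1: Compute ||x|| (intermediates to 6 decimals).
||x|| = sqrt((-2.5105)^2 + 3.8484^2 + 2.5584^2 + (-7.4968)^2) = 9.157522
Step 2: Project.
Since ||x|| > R, scale = R/||x|| = 4/9.157522 = 0.436799, proj(x) = scale * x
proj(x) = [-1.096584, 1.680977, 1.117507, -3.274595]
Step 3: Dot product.
a^T * proj(x) = 1*(-1.096584) + 1*1.680977 + 4*1.117507 + 3*(-3.274595) = -4.7694


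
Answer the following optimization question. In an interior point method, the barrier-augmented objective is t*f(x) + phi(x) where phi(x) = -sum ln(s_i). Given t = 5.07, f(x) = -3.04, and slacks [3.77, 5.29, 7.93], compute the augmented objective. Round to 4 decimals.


Step 1: Compute log-barrier.
ln values: [1.3271, 1.6658, 2.0707]
phi = -(1.3271 + 1.6658 + 2.0707) = -5.0635
Step 2: Compute augmented objective.
t*f(x) = 5.07*-3.04 = -15.4128
Total = -15.4128 - 5.0635 = -20.4763


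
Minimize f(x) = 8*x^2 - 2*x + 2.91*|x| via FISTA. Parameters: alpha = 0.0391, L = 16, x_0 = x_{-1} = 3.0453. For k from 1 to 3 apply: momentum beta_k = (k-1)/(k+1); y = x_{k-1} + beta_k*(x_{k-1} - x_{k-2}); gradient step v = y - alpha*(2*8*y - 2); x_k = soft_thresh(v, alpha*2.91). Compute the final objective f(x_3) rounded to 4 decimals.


FISTA on f(x) = 8*x^2 - 2*x + 2.91*|x|
L = 16, alpha = 0.0391
Iteration 1: beta = 0.0, y = 3.0453 + 0.0*(3.0453 - 3.0453) = 3.0453
  grad(y) = 46.7248, v = y - alpha*grad = 1.2184
  prox(v) = soft_thresh(1.2184, 0.1138) = 1.1046
Iteration 2: beta = 0.3333, y = 1.1046 + 0.3333*(1.1046 - 3.0453) = 0.4577
  grad(y) = 5.3228, v = y - alpha*grad = 0.2496
  prox(v) = soft_thresh(0.2496, 0.1138) = 0.1358
Iteration 3: beta = 0.5, y = 0.1358 + 0.5*(0.1358 - 1.1046) = -0.3486
  grad(y) = -7.5781, v = y - alpha*grad = -0.0523
  prox(v) = soft_thresh(-0.0523, 0.1138) = 0.0
f(x_3) = 8*0.0^2 - 2*0.0 + 2.91*|0.0| = 0.0


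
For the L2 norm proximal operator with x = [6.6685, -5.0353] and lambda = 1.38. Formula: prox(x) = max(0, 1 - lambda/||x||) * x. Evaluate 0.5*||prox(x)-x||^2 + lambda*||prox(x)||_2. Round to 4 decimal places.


Step 1: Compute ||x||.
||x|| = 8.356
Step 2: Compute scaling factor.
scale = max(0, 1 - 1.38/8.356) = 0.8348
Step 3: prox(x) = [5.5672, -4.2037]
||prox(x)|| = 6.976
Step 4: Proximal objective.
0.5*||prox-x||^2 = 0.9522
lambda*||prox|| = 9.6269
Total = 10.5791


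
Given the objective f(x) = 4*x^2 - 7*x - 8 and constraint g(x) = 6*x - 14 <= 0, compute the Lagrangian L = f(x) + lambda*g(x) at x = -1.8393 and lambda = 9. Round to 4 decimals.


Step 1: Evaluate f(x).
f(-1.8393) = 4*(-1.8393)^2 - 7*(-1.8393) - 8 = 18.4072
Step 2: Evaluate g(x).
g(-1.8393) = 6*-1.8393 - 14 = -25.0358
Step 3: Compute Lagrangian.
L = 18.4072 + 9*-25.0358 = -206.915


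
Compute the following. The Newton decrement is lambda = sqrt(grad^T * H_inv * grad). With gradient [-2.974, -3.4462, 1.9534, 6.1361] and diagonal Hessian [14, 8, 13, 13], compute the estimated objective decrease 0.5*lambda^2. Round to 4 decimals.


Step 1: H is diagonal, so H^(-1) * g = [-0.2124, -0.4308, 0.1503, 0.472].
Step 2: g^T H^(-1) g = sum_i g_i^2 / H_ii
  = (-2.974)^2/14 + (-3.4462)^2/8 + (1.9534)^2/13 + (6.1361)^2/13
  = 0.6318 + 1.4845 + 0.2935 + 2.8963 = 5.3061
Step 3: Objective decrease = 0.5 * g^T H^(-1) g = 2.6531


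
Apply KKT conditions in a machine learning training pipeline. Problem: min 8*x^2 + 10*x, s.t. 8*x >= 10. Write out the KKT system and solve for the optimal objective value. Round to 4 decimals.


Step 1: Try lambda = 0 (constraint inactive).
x_unc = -10/(2*8) = -0.625
Check: 8*-0.625 = -5.0 < 10 -- violated!
Step 2: Constraint must be active: 8*x = 10
x* = 10/8 = 1.25
lambda = (2*8*1.25 + 10)/8 = 3.75
Step 3: Compute optimal value.
f(x*) = 8*1.25^2 + 10*1.25 = 25.0


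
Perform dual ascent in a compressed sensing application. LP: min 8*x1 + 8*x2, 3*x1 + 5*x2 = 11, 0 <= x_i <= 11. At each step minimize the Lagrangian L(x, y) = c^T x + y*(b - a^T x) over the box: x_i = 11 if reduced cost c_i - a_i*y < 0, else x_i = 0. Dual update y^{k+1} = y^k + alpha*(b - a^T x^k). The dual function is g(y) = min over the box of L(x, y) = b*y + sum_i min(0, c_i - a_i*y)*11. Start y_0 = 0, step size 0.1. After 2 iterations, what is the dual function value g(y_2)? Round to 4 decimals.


Dual ascent for LP: min 8*x1 + 8*x2, 3*x1 + 5*x2 = 11, 0 <= x_i <= 11
Step 1: y^k = 0.0, reduced costs: (8.0, 8.0)
  x^k = (0.0, 0.0), subgradient = b - a^T x = 11.0
  y^{k+1} = 0.0 + 0.1*11.0 = 1.1
Step 2: y^k = 1.1, reduced costs: (4.7, 2.5)
  x^k = (0.0, 0.0), subgradient = b - a^T x = 11.0
  y^{k+1} = 1.1 + 0.1*11.0 = 2.2
Dual objective at y_2 = 2.2: reduced costs (1.4, -3.0), box minimizer x = (0.0, 11.0)
g(y_2) = b*y + (c1 - a1*y)*x1 + (c2 - a2*y)*x2 = 11*2.2 + 1.4*0.0 + (-3.0)*11.0 = 24.2 + 0.0 - 33.0 = -8.8


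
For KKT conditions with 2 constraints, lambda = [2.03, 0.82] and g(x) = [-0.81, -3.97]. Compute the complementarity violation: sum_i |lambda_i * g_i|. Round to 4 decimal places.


KKT complementary slackness check:
lambda_1 * g_1 = 2.03 * -0.81 = -1.6443
lambda_2 * g_2 = 0.82 * -3.97 = -3.2554
Total violation = 1.6443 + 3.2554 = 4.8997


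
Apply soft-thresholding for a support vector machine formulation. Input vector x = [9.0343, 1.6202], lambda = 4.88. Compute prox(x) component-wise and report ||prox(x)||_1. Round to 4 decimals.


Soft-thresholding with lambda = 4.88:
prox(9.0343) = sign(9.0343)*max(|9.0343| - 4.88, 0) = 4.1543
prox(1.6202) = sign(1.6202)*max(|1.6202| - 4.88, 0) = 0.0
prox(x) = [4.1543, 0.0]
||prox(x)||_1 = 4.1543 + 0.0 = 4.1543


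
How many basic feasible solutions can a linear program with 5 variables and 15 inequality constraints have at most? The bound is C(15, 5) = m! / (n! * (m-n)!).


Each vertex corresponds to some choice of n active constraints out of m, so the number of vertices is at most C(m, n) = m! / (n!(m-n)!).
m = 15, n = 5
Numerator: 15 * 14 * 13 * 12 * 11
Denominator: 5! = 120
C(15, 5) = 3003


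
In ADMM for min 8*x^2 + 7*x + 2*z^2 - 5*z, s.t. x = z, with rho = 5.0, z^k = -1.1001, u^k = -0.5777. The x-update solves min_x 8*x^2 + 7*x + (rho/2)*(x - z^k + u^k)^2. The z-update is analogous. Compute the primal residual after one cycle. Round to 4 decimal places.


ADMM iteration with rho = 5.0, z^k = -1.1001, u^k = -0.5777
Step 1: x-update.
Minimize 8*x^2 + 7*x + (5.0/2)*(x + 1.1001 - 0.5777)^2
FOC: (2*8 + 5.0)*x = -7 + 5.0*(-1.1001 + 0.5777)
x^{k+1} = -0.4577
Step 2: z-update.
Minimize 2*z^2 - 5*z + (5.0/2)*(-0.4577 - z - 0.5777)^2
FOC: (2*2 + 5.0)*z = 5 + 5.0*(-0.4577 - 0.5777)
z^{k+1} = -0.0197
Step 3: u-update.
u^{k+1} = -0.5777 - 0.4577 + 0.0197 = -1.0157
Step 4: Primal residual = |-0.4577 + 0.0197| = 0.438


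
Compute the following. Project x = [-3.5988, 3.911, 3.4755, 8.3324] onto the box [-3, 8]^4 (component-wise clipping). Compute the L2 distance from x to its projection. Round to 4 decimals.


Project each component onto [-3, 8].
clip(-3.5988) = -3.0, clip(3.911) = 3.911, clip(3.4755) = 3.4755, clip(8.3324) = 8.0
Projection = [-3.0, 3.911, 3.4755, 8.0]
Squared diffs: [0.3586, 0.0, 0.0, 0.1105]
Distance = sqrt(0.4691) = 0.6849


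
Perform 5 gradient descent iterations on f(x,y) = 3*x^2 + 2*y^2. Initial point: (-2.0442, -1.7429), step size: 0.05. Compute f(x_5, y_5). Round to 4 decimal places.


Gradient descent on f(x,y) = 3*x^2 + 2*y^2.
Starting point: (-2.0442, -1.7429), alpha = 0.05
Step 1: grad_x = 2*3*-2.0442 = -12.2652, grad_y = 2*2*-1.7429 = -6.9716
  x_1 = -2.0442 - 0.05*-12.2652 = -1.4309
  y_1 = -1.7429 - 0.05*-6.9716 = -1.3943
Step 2: grad_x = 2*3*-1.4309 = -8.5856, grad_y = 2*2*-1.3943 = -5.5773
  x_2 = -1.4309 - 0.05*-8.5856 = -1.0017
  y_2 = -1.3943 - 0.05*-5.5773 = -1.1155
Step 3: grad_x = 2*3*-1.0017 = -6.0099, grad_y = 2*2*-1.1155 = -4.4618
  x_3 = -1.0017 - 0.05*-6.0099 = -0.7012
  y_3 = -1.1155 - 0.05*-4.4618 = -0.8924
Step 4: grad_x = 2*3*-0.7012 = -4.207, grad_y = 2*2*-0.8924 = -3.5695
  x_4 = -0.7012 - 0.05*-4.207 = -0.4908
  y_4 = -0.8924 - 0.05*-3.5695 = -0.7139
Step 5: grad_x = 2*3*-0.4908 = -2.9449, grad_y = 2*2*-0.7139 = -2.8556
  x_5 = -0.4908 - 0.05*-2.9449 = -0.3436
  y_5 = -0.7139 - 0.05*-2.8556 = -0.5711
f(-0.3436, -0.5711) = 3*(-0.3436)^2 + 2*(-0.5711)^2 = 1.0065


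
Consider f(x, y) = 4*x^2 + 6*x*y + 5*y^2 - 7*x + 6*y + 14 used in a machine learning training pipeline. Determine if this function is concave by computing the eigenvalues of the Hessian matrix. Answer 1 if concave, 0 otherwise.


The Hessian of f(x,y) = 4*x^2 + 6*x*y + 5*y^2 - 7*x + 6*y + 14 is:
H = [[8, 6], [6, 10]]
Trace = 8 + 10 = 18
Determinant = 8*10 - (6)^2 = 44
Discriminant = (18)^2 - 4*44 = 148.0
Eigenvalues: lambda_1 = 2.9172, lambda_2 = 15.0828
The function is not concave.

0


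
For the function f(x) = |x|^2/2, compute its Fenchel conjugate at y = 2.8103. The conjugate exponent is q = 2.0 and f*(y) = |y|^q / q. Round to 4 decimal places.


The conjugate exponent q satisfies 1/p + 1/q = 1.
p = 2, so q = 2/(2 - 1) = 2.0
|y|^q = 2.8103^2.0 = 7.8978
f*(2.8103) = 7.8978 / 2.0 = 3.9489


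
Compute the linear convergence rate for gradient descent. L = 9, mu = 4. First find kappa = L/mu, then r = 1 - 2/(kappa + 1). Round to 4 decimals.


Step 1: Compute the condition number.
kappa = L/mu = 9/4 = 2.25
Step 2: Compute the convergence rate.
r = 1 - 2/(kappa + 1) = 1 - 2*mu/(L + mu) = (L - mu)/(L + mu) = 5/13 = 0.3846


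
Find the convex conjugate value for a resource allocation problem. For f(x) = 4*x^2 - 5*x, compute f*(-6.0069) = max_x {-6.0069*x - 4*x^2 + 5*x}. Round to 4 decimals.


f*(y) = sup_x {y*x - a*x^2 - b*x} = sup_x {(y-b)*x - a*x^2}
FOC: (y - b) - 2a*x = 0 => x* = (y - b)/(2a)
x* = (-6.0069 + 5)/(2*4) = -0.1259
f*(-6.0069) = (y-b)^2/(4a) = (-6.0069 + 5)^2/(4*4)
= 1.0138/16 = 0.0634


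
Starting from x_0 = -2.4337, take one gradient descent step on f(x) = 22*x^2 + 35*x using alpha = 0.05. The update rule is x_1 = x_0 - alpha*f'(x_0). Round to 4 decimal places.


We compute the gradient at x_0 and apply the update.
f'(x) = 44*x + 35
f'(-2.4337) = 44*-2.4337 + 35 = -72.0828
x_1 = -2.4337 - 0.05*-72.0828 = 1.1704


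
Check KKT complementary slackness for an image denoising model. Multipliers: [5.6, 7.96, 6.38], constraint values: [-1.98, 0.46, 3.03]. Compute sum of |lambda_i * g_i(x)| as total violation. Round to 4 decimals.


KKT complementary slackness check:
lambda_1 * g_1 = 5.6 * -1.98 = -11.088
lambda_2 * g_2 = 7.96 * 0.46 = 3.6616
lambda_3 * g_3 = 6.38 * 3.03 = 19.3314
Total violation = 11.088 + 3.6616 + 19.3314 = 34.081


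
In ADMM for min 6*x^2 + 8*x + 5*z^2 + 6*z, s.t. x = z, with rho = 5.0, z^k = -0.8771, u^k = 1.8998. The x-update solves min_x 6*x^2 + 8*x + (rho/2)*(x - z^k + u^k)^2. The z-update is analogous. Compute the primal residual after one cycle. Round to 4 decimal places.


ADMM iteration with rho = 5.0, z^k = -0.8771, u^k = 1.8998
Step 1: x-update.
Minimize 6*x^2 + 8*x + (5.0/2)*(x + 0.8771 + 1.8998)^2
FOC: (2*6 + 5.0)*x = -8 + 5.0*(-0.8771 - 1.8998)
x^{k+1} = -1.2873
Step 2: z-update.
Minimize 5*z^2 + 6*z + (5.0/2)*(-1.2873 - z + 1.8998)^2
FOC: (2*5 + 5.0)*z = -6 + 5.0*(-1.2873 + 1.8998)
z^{k+1} = -0.1958
Step 3: u-update.
u^{k+1} = 1.8998 - 1.2873 + 0.1958 = 0.8083
Step 4: Primal residual = |-1.2873 + 0.1958| = 1.0915


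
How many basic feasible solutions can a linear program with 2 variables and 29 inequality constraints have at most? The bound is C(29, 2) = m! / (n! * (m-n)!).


Each vertex corresponds to some choice of n active constraints out of m, so the number of vertices is at most C(m, n) = m! / (n!(m-n)!).
m = 29, n = 2
Numerator: 29 * 28
Denominator: 2! = 2
C(29, 2) = 406


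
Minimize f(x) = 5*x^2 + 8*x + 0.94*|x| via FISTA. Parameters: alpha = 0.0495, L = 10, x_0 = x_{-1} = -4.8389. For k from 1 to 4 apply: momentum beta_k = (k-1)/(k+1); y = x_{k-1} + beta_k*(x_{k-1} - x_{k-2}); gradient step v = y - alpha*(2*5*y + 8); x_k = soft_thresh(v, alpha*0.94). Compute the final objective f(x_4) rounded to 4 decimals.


FISTA on f(x) = 5*x^2 + 8*x + 0.94*|x|
L = 10, alpha = 0.0495
Iteration 1: beta = 0.0, y = -4.8389 + 0.0*(-4.8389 + 4.8389) = -4.8389
  grad(y) = -40.389, v = y - alpha*grad = -2.8396
  prox(v) = soft_thresh(-2.8396, 0.0465) = -2.7931
Iteration 2: beta = 0.3333, y = -2.7931 + 0.3333*(-2.7931 + 4.8389) = -2.1112
  grad(y) = -13.1119, v = y - alpha*grad = -1.4621
  prox(v) = soft_thresh(-1.4621, 0.0465) = -1.4156
Iteration 3: beta = 0.5, y = -1.4156 + 0.5*(-1.4156 + 2.7931) = -0.7269
  grad(y) = 0.7313, v = y - alpha*grad = -0.7631
  prox(v) = soft_thresh(-0.7631, 0.0465) = -0.7165
Iteration 4: beta = 0.6, y = -0.7165 + 0.6*(-0.7165 + 1.4156) = -0.2971
  grad(y) = 5.0291, v = y - alpha*grad = -0.546
  prox(v) = soft_thresh(-0.546, 0.0465) = -0.4995
f(x_4) = 5*(-0.4995)^2 + 8*(-0.4995) + 0.94*|-0.4995| = -2.279


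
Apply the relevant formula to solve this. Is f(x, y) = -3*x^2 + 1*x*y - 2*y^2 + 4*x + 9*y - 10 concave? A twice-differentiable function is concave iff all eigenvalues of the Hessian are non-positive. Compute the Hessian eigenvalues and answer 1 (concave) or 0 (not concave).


The Hessian of f(x,y) = -3*x^2 + 1*x*y - 2*y^2 + 4*x + 9*y - 10 is:
H = [[-6, 1], [1, -4]]
Trace = -6 - 4 = -10
Determinant = -6*-4 - (1)^2 = 23
Discriminant = (-10)^2 - 4*23 = 8.0
Eigenvalues: lambda_1 = -6.4142, lambda_2 = -3.5858
The function is concave.

1


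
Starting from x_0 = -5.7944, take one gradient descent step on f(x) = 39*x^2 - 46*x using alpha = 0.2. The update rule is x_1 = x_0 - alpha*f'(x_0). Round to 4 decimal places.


We compute the gradient at x_0 and apply the update.
f'(x) = 78*x - 46
f'(-5.7944) = 78*-5.7944 - 46 = -497.9632
x_1 = -5.7944 - 0.2*-497.9632 = 93.7982


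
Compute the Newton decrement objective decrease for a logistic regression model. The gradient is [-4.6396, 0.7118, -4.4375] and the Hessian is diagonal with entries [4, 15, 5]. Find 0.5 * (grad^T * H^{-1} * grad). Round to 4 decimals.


Step 1: H is diagonal, so H^(-1) * g = [-1.1599, 0.0475, -0.8875].
Step 2: g^T H^(-1) g = sum_i g_i^2 / H_ii
  = (-4.6396)^2/4 + (0.7118)^2/15 + (-4.4375)^2/5
  = 5.3815 + 0.0338 + 3.9383 = 9.3535
Step 3: Objective decrease = 0.5 * g^T H^(-1) g = 4.6768


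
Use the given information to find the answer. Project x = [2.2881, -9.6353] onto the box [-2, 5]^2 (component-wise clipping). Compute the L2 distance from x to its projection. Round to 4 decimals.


Project each component onto [-2, 5].
clip(2.2881) = 2.2881, clip(-9.6353) = -2.0
Projection = [2.2881, -2.0]
Squared diffs: [0.0, 58.2978]
Distance = sqrt(58.2978) = 7.6353


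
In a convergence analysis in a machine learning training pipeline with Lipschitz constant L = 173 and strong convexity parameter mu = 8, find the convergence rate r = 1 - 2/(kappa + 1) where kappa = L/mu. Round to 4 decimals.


Step 1: Compute the condition number.
kappa = L/mu = 173/8 = 21.625
Step 2: Compute the convergence rate.
r = 1 - 2/(kappa + 1) = 1 - 2*mu/(L + mu) = (L - mu)/(L + mu) = 165/181 = 0.9116


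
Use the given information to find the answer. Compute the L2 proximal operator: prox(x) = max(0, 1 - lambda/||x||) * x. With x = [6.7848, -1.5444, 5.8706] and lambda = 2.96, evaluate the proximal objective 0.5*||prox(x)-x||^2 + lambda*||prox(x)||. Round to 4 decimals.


Step 1: Compute ||x||.
||x|| = 9.104
Step 2: Compute scaling factor.
scale = max(0, 1 - 2.96/9.104) = 0.6749
Step 3: prox(x) = [4.5788, -1.0423, 3.9619]
||prox(x)|| = 6.144
Step 4: Proximal objective.
0.5*||prox-x||^2 = 4.3808
lambda*||prox|| = 18.1862
Total = 22.567


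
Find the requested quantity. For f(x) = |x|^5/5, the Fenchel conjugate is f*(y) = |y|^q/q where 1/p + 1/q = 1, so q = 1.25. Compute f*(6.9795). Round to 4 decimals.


The conjugate exponent q satisfies 1/p + 1/q = 1.
p = 5, so q = 5/(5 - 1) = 1.25
|y|^q = 6.9795^1.25 = 11.3444
f*(6.9795) = 11.3444 / 1.25 = 9.0755


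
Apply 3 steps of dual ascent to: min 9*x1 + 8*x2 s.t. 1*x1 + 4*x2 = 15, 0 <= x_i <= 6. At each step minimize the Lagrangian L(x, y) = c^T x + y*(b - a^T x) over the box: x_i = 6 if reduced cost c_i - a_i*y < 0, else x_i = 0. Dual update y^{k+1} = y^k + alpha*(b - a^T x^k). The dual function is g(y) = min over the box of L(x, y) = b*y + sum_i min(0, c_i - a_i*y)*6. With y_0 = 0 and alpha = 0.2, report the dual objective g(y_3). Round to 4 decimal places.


Dual ascent for LP: min 9*x1 + 8*x2, 1*x1 + 4*x2 = 15, 0 <= x_i <= 6
Step 1: y^k = 0.0, reduced costs: (9.0, 8.0)
  x^k = (0.0, 0.0), subgradient = b - a^T x = 15.0
  y^{k+1} = 0.0 + 0.2*15.0 = 3.0
Step 2: y^k = 3.0, reduced costs: (6.0, -4.0)
  x^k = (0.0, 6.0), subgradient = b - a^T x = -9.0
  y^{k+1} = 3.0 + 0.2*-9.0 = 1.2
Step 3: y^k = 1.2, reduced costs: (7.8, 3.2)
  x^k = (0.0, 0.0), subgradient = b - a^T x = 15.0
  y^{k+1} = 1.2 + 0.2*15.0 = 4.2
Dual objective at y_3 = 4.2: reduced costs (4.8, -8.8), box minimizer x = (0.0, 6.0)
g(y_3) = b*y + (c1 - a1*y)*x1 + (c2 - a2*y)*x2 = 15*4.2 + 4.8*0.0 + (-8.8)*6.0 = 63.0 + 0.0 - 52.8 = 10.2


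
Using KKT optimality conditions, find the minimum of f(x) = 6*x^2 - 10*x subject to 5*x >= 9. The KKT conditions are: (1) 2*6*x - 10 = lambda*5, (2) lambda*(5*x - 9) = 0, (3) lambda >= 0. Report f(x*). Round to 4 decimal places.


Step 1: Try lambda = 0 (constraint inactive).
x_unc = 10/(2*6) = 0.8333
Check: 5*0.8333 = 4.1665 < 9 -- violated!
Step 2: Constraint must be active: 5*x = 9
x* = 9/5 = 1.8
lambda = (2*6*1.8 - 10)/5 = 2.32
Step 3: Compute optimal value.
f(x*) = 6*1.8^2 - 10*1.8 = 1.44


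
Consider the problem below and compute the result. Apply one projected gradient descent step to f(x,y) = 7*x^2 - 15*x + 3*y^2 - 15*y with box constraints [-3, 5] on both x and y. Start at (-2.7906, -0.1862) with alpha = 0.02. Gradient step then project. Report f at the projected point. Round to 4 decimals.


Step 1: Compute gradient at (-2.7906, -0.1862).
grad_x = 2*7*-2.7906 - 15 = -54.0684
grad_y = 2*3*-0.1862 - 15 = -16.1172
Step 2: Gradient step.
x_raw = -2.7906 - 0.02*-54.0684 = -1.7092
y_raw = -0.1862 - 0.02*-16.1172 = 0.1361
Step 3: Project onto [-3, 5].
x_proj = clip(-1.7092) = -1.7092
y_proj = clip(0.1361) = 0.1361
Step 4: Evaluate f.
f(-1.7092, 0.1361) = 44.1022


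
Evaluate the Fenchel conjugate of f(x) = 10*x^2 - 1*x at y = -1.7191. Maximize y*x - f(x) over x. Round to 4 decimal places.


f*(y) = sup_x {y*x - a*x^2 - b*x} = sup_x {(y-b)*x - a*x^2}
FOC: (y - b) - 2a*x = 0 => x* = (y - b)/(2a)
x* = (-1.7191 + 1)/(2*10) = -0.036
f*(-1.7191) = (y-b)^2/(4a) = (-1.7191 + 1)^2/(4*10)
= 0.5171/40 = 0.0129


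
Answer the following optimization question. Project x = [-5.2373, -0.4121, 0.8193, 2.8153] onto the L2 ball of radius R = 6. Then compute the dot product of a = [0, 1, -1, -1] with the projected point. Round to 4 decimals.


Step 1: Compute ||x|| (intermediates to 6 decimals).
||x|| = sqrt((-5.2373)^2 + (-0.4121)^2 + 0.8193^2 + 2.8153^2) = 6.016336
Step 2: Project.
Since ||x|| > R, scale = R/||x|| = 6/6.016336 = 0.997285, proj(x) = scale * x
proj(x) = [-5.223081, -0.410981, 0.817076, 2.807656]
Step 3: Dot product.
a^T * proj(x) = 0*(-5.223081) + 1*(-0.410981) - 1*0.817076 - 1*2.807656 = -4.0357


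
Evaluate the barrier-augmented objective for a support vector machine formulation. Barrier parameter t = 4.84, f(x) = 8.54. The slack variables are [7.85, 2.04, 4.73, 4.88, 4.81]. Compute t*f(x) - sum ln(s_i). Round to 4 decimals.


Step 1: Compute log-barrier.
ln values: [2.0605, 0.7129, 1.5539, 1.5851, 1.5707]
phi = -(2.0605 + 0.7129 + 1.5539 + 1.5851 + 1.5707) = -7.4832
Step 2: Compute augmented objective.
t*f(x) = 4.84*8.54 = 41.3336
Total = 41.3336 - 7.4832 = 33.8504


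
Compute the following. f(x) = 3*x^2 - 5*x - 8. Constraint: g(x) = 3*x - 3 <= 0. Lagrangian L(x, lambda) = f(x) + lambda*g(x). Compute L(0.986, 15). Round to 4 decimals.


Step 1: Evaluate f(x).
f(0.986) = 3*0.986^2 - 5*0.986 - 8 = -10.0134
Step 2: Evaluate g(x).
g(0.986) = 3*0.986 - 3 = -0.042
Step 3: Compute Lagrangian.
L = -10.0134 + 15*-0.042 = -10.6434


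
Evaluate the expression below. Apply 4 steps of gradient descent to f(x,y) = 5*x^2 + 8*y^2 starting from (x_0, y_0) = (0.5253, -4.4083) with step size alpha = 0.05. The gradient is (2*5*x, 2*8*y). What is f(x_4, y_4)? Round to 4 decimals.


Gradient descent on f(x,y) = 5*x^2 + 8*y^2.
Starting point: (0.5253, -4.4083), alpha = 0.05
Step 1: grad_x = 2*5*0.5253 = 5.253, grad_y = 2*8*-4.4083 = -70.5328
  x_1 = 0.5253 - 0.05*5.253 = 0.2627
  y_1 = -4.4083 - 0.05*-70.5328 = -0.8817
Step 2: grad_x = 2*5*0.2627 = 2.6265, grad_y = 2*8*-0.8817 = -14.1066
  x_2 = 0.2627 - 0.05*2.6265 = 0.1313
  y_2 = -0.8817 - 0.05*-14.1066 = -0.1763
Step 3: grad_x = 2*5*0.1313 = 1.3133, grad_y = 2*8*-0.1763 = -2.8213
  x_3 = 0.1313 - 0.05*1.3133 = 0.0657
  y_3 = -0.1763 - 0.05*-2.8213 = -0.0353
Step 4: grad_x = 2*5*0.0657 = 0.6566, grad_y = 2*8*-0.0353 = -0.5643
  x_4 = 0.0657 - 0.05*0.6566 = 0.0328
  y_4 = -0.0353 - 0.05*-0.5643 = -0.0071
f(0.0328, -0.0071) = 5*0.0328^2 + 8*(-0.0071)^2 = 0.0058


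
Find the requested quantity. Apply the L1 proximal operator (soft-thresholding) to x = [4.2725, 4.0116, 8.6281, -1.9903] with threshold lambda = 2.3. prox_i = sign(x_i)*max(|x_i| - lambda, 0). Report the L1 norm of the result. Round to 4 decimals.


Soft-thresholding with lambda = 2.3:
prox(4.2725) = sign(4.2725)*max(|4.2725| - 2.3, 0) = 1.9725
prox(4.0116) = sign(4.0116)*max(|4.0116| - 2.3, 0) = 1.7116
prox(8.6281) = sign(8.6281)*max(|8.6281| - 2.3, 0) = 6.3281
prox(-1.9903) = sign(-1.9903)*max(|-1.9903| - 2.3, 0) = 0.0
prox(x) = [1.9725, 1.7116, 6.3281, 0.0]
||prox(x)||_1 = 1.9725 + 1.7116 + 6.3281 + 0.0 = 10.0122


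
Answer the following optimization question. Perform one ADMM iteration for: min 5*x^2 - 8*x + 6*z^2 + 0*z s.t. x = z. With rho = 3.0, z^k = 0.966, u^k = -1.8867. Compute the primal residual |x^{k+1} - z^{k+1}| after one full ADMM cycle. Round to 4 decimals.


ADMM iteration with rho = 3.0, z^k = 0.966, u^k = -1.8867
Step 1: x-update.
Minimize 5*x^2 - 8*x + (3.0/2)*(x - 0.966 - 1.8867)^2
FOC: (2*5 + 3.0)*x = 8 + 3.0*(0.966 + 1.8867)
x^{k+1} = 1.2737
Step 2: z-update.
Minimize 6*z^2 + 0*z + (3.0/2)*(1.2737 - z - 1.8867)^2
FOC: (2*6 + 3.0)*z = 0 + 3.0*(1.2737 - 1.8867)
z^{k+1} = -0.1226
Step 3: u-update.
u^{k+1} = -1.8867 + 1.2737 + 0.1226 = -0.4904
Step 4: Primal residual = |1.2737 + 0.1226| = 1.3963


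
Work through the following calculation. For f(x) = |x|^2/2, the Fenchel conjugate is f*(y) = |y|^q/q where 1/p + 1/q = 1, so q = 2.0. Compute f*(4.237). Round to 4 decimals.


The conjugate exponent q satisfies 1/p + 1/q = 1.
p = 2, so q = 2/(2 - 1) = 2.0
|y|^q = 4.237^2.0 = 17.9522
f*(4.237) = 17.9522 / 2.0 = 8.9761


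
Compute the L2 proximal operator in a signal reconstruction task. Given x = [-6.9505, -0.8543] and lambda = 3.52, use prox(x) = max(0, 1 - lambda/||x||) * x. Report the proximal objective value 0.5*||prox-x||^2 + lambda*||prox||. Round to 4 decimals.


Step 1: Compute ||x||.
||x|| = 7.0028
Step 2: Compute scaling factor.
scale = max(0, 1 - 3.52/7.0028) = 0.4973
Step 3: prox(x) = [-3.4568, -0.4249]
||prox(x)|| = 3.4828
Step 4: Proximal objective.
0.5*||prox-x||^2 = 6.1952
lambda*||prox|| = 12.2595
Total = 18.4547


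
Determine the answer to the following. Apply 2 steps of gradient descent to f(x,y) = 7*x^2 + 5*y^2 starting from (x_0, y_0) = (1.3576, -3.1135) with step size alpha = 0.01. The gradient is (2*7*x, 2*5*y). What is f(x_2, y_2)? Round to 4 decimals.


Gradient descent on f(x,y) = 7*x^2 + 5*y^2.
Starting point: (1.3576, -3.1135), alpha = 0.01
Step 1: grad_x = 2*7*1.3576 = 19.0064, grad_y = 2*5*-3.1135 = -31.135
  x_1 = 1.3576 - 0.01*19.0064 = 1.1675
  y_1 = -3.1135 - 0.01*-31.135 = -2.8022
Step 2: grad_x = 2*7*1.1675 = 16.3455, grad_y = 2*5*-2.8022 = -28.0215
  x_2 = 1.1675 - 0.01*16.3455 = 1.0041
  y_2 = -2.8022 - 0.01*-28.0215 = -2.5219
f(1.0041, -2.5219) = 7*1.0041^2 + 5*(-2.5219)^2 = 38.858


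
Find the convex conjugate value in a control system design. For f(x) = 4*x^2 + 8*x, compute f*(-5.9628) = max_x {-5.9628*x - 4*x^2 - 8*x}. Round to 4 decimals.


f*(y) = sup_x {y*x - a*x^2 - b*x} = sup_x {(y-b)*x - a*x^2}
FOC: (y - b) - 2a*x = 0 => x* = (y - b)/(2a)
x* = (-5.9628 - 8)/(2*4) = -1.7454
f*(-5.9628) = (y-b)^2/(4a) = (-5.9628 - 8)^2/(4*4)
= 194.9598/16 = 12.185


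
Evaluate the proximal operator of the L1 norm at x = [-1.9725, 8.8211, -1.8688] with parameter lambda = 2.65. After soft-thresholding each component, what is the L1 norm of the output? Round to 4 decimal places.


Soft-thresholding with lambda = 2.65:
prox(-1.9725) = sign(-1.9725)*max(|-1.9725| - 2.65, 0) = 0.0
prox(8.8211) = sign(8.8211)*max(|8.8211| - 2.65, 0) = 6.1711
prox(-1.8688) = sign(-1.8688)*max(|-1.8688| - 2.65, 0) = 0.0
prox(x) = [0.0, 6.1711, 0.0]
||prox(x)||_1 = 0.0 + 6.1711 + 0.0 = 6.1711


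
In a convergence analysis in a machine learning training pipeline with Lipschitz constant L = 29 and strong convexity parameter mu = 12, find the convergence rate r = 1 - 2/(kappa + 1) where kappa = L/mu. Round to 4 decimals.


Step 1: Compute the condition number.
kappa = L/mu = 29/12 = 2.4167
Step 2: Compute the convergence rate.
r = 1 - 2/(kappa + 1) = 1 - 2*mu/(L + mu) = (L - mu)/(L + mu) = 17/41 = 0.4146


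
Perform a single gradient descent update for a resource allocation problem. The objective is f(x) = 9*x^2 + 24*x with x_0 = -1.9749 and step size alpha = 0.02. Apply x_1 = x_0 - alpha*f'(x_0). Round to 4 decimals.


We compute the gradient at x_0 and apply the update.
f'(x) = 18*x + 24
f'(-1.9749) = 18*-1.9749 + 24 = -11.5482
x_1 = -1.9749 - 0.02*-11.5482 = -1.7439


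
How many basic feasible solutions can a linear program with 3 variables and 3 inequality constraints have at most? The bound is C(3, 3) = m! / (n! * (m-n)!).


Each vertex corresponds to some choice of n active constraints out of m, so the number of vertices is at most C(m, n) = m! / (n!(m-n)!).
m = 3, n = 3
Numerator: 3 * 2 * 1
Denominator: 3! = 6
C(3, 3) = 1


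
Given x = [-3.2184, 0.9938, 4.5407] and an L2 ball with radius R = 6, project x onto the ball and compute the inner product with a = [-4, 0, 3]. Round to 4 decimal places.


Step 1: Compute ||x|| (intermediates to 6 decimals).
||x|| = sqrt((-3.2184)^2 + 0.9938^2 + 4.5407^2) = 5.653644
Step 2: Project.
Since ||x|| <= R, proj = x (no scaling needed).
proj(x) = [-3.2184, 0.9938, 4.5407]
Step 3: Dot product.
a^T * proj(x) = -4*(-3.2184) + 0*0.9938 + 3*4.5407 = 26.4957
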